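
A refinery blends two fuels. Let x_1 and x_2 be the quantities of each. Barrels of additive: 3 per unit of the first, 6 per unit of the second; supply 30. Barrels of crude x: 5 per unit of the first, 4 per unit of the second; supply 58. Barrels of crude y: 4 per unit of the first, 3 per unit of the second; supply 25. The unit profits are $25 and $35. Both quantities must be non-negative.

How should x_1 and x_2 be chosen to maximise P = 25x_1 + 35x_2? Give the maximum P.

Corner points and P = 25x_1 + 35x_2:
  (0, 0) → P = 0
  (0, 5) → P = 175
  (25/4, 0) → P = 625/4
  (4, 3) → P = 205

x_1 = 4, x_2 = 3, maximum P = 205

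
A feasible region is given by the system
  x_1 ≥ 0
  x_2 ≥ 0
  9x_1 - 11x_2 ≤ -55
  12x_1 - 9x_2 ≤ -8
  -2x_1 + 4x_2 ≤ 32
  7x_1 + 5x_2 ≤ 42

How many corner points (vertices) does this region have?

Of the 15 pairwise boundary intersections, those satisfying every inequality are:
  (0, 5)
  (0, 8)
  (187/122, 763/122)
  (4/19, 154/19)

4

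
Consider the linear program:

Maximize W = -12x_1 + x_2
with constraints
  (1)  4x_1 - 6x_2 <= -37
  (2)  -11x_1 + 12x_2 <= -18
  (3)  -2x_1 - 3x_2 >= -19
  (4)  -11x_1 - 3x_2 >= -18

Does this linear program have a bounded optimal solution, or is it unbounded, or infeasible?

infeasible

The boundaries 4x_1 - 6x_2 = -37 and -11x_1 - 3x_2 = -18 meet at (-1/26, 479/78), but that point violates -11x_1 + 12x_2 ≤ -18. Every candidate vertex is excluded by some other constraint, so the feasible region is empty.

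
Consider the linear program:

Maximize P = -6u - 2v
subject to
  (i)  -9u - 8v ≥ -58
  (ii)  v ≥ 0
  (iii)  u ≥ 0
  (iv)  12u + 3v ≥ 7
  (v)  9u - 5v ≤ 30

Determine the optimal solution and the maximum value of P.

u = 7/12, v = 0, maximum P = -7/2

Corner points and P = -6u - 2v:
  (0, 29/4) → P = -29/2
  (530/117, 28/13) → P = -1228/39
  (7/12, 0) → P = -7/2
  (10/3, 0) → P = -20
  (0, 7/3) → P = -14/3

At the optimal vertex, v = 0 and 12u + 3v = 7.
Solving simultaneously gives u = 7/12, v = 0.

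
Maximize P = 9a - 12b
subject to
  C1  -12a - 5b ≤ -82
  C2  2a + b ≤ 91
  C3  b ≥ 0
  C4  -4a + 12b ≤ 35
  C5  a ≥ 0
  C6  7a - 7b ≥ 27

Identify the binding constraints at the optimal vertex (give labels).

C2 and C3

Vertices and P = 9a - 12b:
  (41/6, 0) → P = 123/2
  (709/119, 250/119) → P = 483/17
  (91/2, 0) → P = 819/2
  (151/4, 31/2) → P = 615/4
  (569/56, 353/56) → P = 885/56

The maximum is at (91/2, 0). Substituting into each constraint, equality holds for C2 and C3; the remaining constraints have slack.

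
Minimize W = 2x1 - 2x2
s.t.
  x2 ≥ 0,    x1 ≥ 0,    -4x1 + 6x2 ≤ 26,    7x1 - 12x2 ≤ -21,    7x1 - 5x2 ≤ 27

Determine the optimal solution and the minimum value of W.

At the optimal vertex, x1 = 0 and -4x1 + 6x2 = 26.
Solving simultaneously gives x1 = 0, x2 = 13/3.

x1 = 0, x2 = 13/3, minimum W = -26/3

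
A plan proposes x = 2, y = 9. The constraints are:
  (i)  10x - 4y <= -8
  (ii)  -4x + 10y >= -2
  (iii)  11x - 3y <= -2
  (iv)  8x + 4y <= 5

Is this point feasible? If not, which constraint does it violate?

Constraint (iv): 8x + 4y = 52, which is not ≤ 5. All other constraints are satisfied.

not feasible — violates (iv)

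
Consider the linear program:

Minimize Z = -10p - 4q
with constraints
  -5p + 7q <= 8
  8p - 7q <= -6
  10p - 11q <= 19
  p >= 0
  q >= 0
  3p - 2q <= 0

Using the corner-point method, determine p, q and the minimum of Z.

p = 2/3, q = 34/21, minimum Z = -92/7

Extreme points and Z = -10p - 4q:
  (2/3, 34/21) → Z = -92/7
  (0, 8/7) → Z = -32/7
  (0, 6/7) → Z = -24/7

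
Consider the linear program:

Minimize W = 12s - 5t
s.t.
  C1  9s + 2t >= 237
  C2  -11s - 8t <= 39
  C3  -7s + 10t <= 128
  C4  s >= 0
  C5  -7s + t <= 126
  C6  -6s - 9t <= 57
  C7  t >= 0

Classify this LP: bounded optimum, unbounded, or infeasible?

bounded optimum

Corner points and W = 12s - 5t:
  (1057/52, 2811/104) → W = 11313/104
  (79/3, 0) → W = 316
The feasible region has finitely many vertices and no improving ray; the minimum is 11313/104 at (1057/52, 2811/104).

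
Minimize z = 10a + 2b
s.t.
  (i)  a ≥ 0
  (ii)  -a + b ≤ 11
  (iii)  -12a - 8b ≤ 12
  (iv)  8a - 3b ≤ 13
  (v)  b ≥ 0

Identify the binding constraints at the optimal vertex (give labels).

Extreme points and z = 10a + 2b:
  (0, 11) → z = 22
  (0, 0) → z = 0
  (46/5, 101/5) → z = 662/5
  (13/8, 0) → z = 65/4

The minimum is at (0, 0). Substituting into each constraint, equality holds for (i) and (v); the remaining constraints have slack.

(i) and (v)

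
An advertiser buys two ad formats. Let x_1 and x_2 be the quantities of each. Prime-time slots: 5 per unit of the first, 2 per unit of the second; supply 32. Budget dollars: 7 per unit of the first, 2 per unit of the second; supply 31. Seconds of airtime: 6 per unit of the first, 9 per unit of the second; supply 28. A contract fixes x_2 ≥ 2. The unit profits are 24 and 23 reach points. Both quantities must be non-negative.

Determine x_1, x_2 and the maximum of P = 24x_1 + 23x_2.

x_1 = 5/3, x_2 = 2, maximum P = 86

Extreme points and P = 24x_1 + 23x_2:
  (0, 28/9) → P = 644/9
  (0, 2) → P = 46
  (5/3, 2) → P = 86

The binding constraints are 6x_1 + 9x_2 = 28 and x_2 = 2.
Solving simultaneously gives x_1 = 5/3, x_2 = 2.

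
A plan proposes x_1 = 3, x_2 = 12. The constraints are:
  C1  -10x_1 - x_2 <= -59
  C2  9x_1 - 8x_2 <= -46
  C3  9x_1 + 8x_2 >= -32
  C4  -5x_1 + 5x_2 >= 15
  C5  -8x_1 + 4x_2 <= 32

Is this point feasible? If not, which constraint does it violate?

Constraint C1: -10x_1 - x_2 = -42, which is not ≤ -59. All other constraints are satisfied.

not feasible — violates C1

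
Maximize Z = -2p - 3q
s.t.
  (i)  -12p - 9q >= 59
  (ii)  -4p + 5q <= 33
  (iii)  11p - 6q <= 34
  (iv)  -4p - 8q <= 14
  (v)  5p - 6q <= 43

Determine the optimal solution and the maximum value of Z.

Extreme points and Z = -2p - 3q:
  (-37/6, 5/3) → Z = 22/3
  (-173/30, 17/15) → Z = 122/15
  (-167/26, 19/13) → Z = 110/13

At the optimal vertex, -4p + 5q = 33 and -4p - 8q = 14.
Solving simultaneously gives p = -167/26, q = 19/13.

p = -167/26, q = 19/13, maximum Z = 110/13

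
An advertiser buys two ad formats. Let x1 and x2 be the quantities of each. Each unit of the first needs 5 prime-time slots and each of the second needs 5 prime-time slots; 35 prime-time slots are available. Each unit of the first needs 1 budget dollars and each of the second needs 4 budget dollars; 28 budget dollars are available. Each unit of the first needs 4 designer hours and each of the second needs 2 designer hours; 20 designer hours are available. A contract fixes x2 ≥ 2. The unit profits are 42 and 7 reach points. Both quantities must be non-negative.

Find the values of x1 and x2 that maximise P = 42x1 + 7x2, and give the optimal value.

Corner points and P = 42x1 + 7x2:
  (0, 7) → P = 49
  (0, 2) → P = 14
  (3, 4) → P = 154
  (4, 2) → P = 182

x1 = 4, x2 = 2, maximum P = 182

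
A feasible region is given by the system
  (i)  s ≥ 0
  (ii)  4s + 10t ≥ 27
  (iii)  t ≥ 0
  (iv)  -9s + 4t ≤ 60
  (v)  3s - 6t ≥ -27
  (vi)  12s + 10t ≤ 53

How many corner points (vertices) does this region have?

Intersecting each pair of boundary lines and keeping only the points that satisfy every inequality leaves:
  (0, 27/10)
  (0, 9/2)
  (13/4, 7/5)
  (8/17, 161/34)

4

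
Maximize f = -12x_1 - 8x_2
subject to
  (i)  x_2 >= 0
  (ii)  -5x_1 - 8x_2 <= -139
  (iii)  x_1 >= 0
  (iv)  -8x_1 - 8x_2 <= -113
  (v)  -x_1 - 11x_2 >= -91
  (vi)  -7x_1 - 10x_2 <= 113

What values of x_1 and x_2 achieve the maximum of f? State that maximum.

Corner points and f = -12x_1 - 8x_2:
  (139/5, 0) → f = -1668/5
  (91, 0) → f = -1092
  (801/47, 316/47) → f = -12140/47

At the optimal vertex, -5x_1 - 8x_2 = -139 and -x_1 - 11x_2 = -91.
Solving simultaneously gives x_1 = 801/47, x_2 = 316/47.

x_1 = 801/47, x_2 = 316/47, maximum f = -12140/47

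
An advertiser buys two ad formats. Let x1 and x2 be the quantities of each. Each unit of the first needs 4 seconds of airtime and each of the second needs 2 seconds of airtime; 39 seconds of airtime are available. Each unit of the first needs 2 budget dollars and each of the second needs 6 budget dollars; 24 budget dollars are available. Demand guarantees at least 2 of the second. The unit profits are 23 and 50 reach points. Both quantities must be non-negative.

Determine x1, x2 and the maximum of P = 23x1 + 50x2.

x1 = 6, x2 = 2, maximum P = 238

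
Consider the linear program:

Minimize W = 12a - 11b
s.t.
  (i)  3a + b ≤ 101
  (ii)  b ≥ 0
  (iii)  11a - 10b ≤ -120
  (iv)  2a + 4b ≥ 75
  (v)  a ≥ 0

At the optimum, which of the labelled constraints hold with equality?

Corner points and W = 12a - 11b:
  (890/41, 1471/41) → W = -5501/41
  (0, 101) → W = -1111
  (135/32, 1065/64) → W = -8475/64
  (0, 75/4) → W = -825/4

The minimum is at (0, 101). Substituting into each constraint, equality holds for (i) and (v); the remaining constraints have slack.

(i) and (v)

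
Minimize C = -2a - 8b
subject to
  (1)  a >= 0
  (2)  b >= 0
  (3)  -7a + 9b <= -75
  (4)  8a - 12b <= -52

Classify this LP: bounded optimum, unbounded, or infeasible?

From the feasible point (114, 241/3), moving in the direction (9, 7) keeps every constraint satisfied while C decreases without bound.

unbounded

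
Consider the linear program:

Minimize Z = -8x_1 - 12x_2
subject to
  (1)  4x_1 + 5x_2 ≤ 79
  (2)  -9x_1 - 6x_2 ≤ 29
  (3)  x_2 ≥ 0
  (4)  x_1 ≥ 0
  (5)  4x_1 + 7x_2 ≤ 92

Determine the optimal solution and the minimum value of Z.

Vertices and Z = -8x_1 - 12x_2:
  (79/4, 0) → Z = -158
  (93/8, 13/2) → Z = -171
  (0, 0) → Z = 0
  (0, 92/7) → Z = -1104/7

At the optimal vertex, 4x_1 + 5x_2 = 79 and 4x_1 + 7x_2 = 92.
Solving simultaneously gives x_1 = 93/8, x_2 = 13/2.

x_1 = 93/8, x_2 = 13/2, minimum Z = -171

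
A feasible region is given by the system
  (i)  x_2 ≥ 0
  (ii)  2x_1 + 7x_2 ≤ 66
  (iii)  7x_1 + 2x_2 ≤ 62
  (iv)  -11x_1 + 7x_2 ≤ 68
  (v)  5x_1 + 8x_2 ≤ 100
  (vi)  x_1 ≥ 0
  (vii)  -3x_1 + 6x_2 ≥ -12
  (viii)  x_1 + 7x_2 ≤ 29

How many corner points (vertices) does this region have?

5

The feasible vertices (each the meet of two boundaries and inside every other half-plane) are:
  (0, 0)
  (4, 0)
  (33/4, 17/8)
  (8, 3)
  (0, 29/7)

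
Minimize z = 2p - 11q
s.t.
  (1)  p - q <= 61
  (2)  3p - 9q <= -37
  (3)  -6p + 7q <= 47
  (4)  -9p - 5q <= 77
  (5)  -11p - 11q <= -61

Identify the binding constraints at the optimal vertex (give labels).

(1) and (3)

Vertices and z = 2p - 11q:
  (293/3, 110/3) → z = -208
  (474, 413) → z = -3595
  (71/66, 295/66) → z = -3103/66
  (-90/143, 883/143) → z = -761/11

The minimum is at (474, 413). Substituting into each constraint, equality holds for (1) and (3); the remaining constraints have slack.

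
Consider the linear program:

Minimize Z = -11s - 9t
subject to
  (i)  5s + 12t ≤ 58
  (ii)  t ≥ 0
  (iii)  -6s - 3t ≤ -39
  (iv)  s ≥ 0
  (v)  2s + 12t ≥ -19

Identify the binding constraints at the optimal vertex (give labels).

(i) and (ii)

Feasible corners and Z = -11s - 9t:
  (58/5, 0) → Z = -638/5
  (98/19, 51/19) → Z = -1537/19
  (13/2, 0) → Z = -143/2

The minimum is at (58/5, 0). Substituting into each constraint, equality holds for (i) and (ii); the remaining constraints have slack.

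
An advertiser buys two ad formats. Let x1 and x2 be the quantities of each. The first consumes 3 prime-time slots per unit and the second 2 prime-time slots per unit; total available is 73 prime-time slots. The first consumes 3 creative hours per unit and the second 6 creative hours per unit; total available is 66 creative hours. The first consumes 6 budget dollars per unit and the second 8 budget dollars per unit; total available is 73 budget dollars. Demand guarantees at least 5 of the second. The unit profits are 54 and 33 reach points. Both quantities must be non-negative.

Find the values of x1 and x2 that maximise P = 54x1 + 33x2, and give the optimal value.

Vertices and P = 54x1 + 33x2:
  (0, 73/8) → P = 2409/8
  (0, 5) → P = 165
  (11/2, 5) → P = 462

x1 = 11/2, x2 = 5, maximum P = 462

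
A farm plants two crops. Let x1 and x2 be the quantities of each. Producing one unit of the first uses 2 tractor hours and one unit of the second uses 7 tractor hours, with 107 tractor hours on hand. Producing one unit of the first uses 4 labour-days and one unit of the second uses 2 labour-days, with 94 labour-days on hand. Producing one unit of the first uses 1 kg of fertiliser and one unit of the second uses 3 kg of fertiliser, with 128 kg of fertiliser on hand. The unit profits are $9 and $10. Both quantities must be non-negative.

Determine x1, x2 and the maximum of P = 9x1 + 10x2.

x1 = 37/2, x2 = 10, maximum P = 533/2

Corner points and P = 9x1 + 10x2:
  (0, 0) → P = 0
  (0, 107/7) → P = 1070/7
  (47/2, 0) → P = 423/2
  (37/2, 10) → P = 533/2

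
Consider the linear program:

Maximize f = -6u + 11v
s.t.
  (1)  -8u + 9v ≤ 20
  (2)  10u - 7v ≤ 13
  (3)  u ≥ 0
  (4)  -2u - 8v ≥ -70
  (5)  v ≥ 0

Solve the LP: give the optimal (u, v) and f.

u = 235/41, v = 300/41, maximum f = 1890/41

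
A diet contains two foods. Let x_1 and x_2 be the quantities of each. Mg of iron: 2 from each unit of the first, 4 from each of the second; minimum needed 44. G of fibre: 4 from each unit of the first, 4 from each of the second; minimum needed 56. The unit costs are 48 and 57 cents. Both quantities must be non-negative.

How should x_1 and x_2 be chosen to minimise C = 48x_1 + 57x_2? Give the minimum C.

x_1 = 6, x_2 = 8, minimum C = 744

Corner points and C = 48x_1 + 57x_2:
  (0, 14) → C = 798
  (22, 0) → C = 1056
  (6, 8) → C = 744
The feasible region is unbounded (it extends along (0, 1), (1, 0)), but C strictly increases along every unbounded feasible direction, so there is no improving ray and the minimum is attained at a vertex.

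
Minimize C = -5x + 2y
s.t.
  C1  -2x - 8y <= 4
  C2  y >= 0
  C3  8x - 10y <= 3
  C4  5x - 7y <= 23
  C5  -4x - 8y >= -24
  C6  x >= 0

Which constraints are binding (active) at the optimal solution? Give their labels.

C3 and C5

Corner points and C = -5x + 2y:
  (3/8, 0) → C = -15/8
  (0, 0) → C = 0
  (33/13, 45/26) → C = -120/13
  (0, 3) → C = 6

The minimum is at (33/13, 45/26). Substituting into each constraint, equality holds for C3 and C5; the remaining constraints have slack.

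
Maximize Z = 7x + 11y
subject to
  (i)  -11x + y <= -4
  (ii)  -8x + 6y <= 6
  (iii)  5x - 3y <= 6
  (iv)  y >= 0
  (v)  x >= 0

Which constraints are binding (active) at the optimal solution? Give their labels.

(ii) and (iii)

Corner points and Z = 7x + 11y:
  (15/29, 49/29) → Z = 644/29
  (4/11, 0) → Z = 28/11
  (9, 13) → Z = 206
  (6/5, 0) → Z = 42/5

The maximum is at (9, 13). Substituting into each constraint, equality holds for (ii) and (iii); the remaining constraints have slack.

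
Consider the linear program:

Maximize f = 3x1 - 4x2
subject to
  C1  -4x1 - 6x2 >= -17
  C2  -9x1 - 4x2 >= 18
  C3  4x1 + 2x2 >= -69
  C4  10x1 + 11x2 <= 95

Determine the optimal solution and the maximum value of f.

Feasible corners and f = 3x1 - 4x2:
  (-88/19, 225/38) → f = -714/19
  (-28, 43/2) → f = -170
  (120, -549/2) → f = 1458

The binding constraints are -9x1 - 4x2 = 18 and 4x1 + 2x2 = -69.
Solving simultaneously gives x1 = 120, x2 = -549/2.

x1 = 120, x2 = -549/2, maximum f = 1458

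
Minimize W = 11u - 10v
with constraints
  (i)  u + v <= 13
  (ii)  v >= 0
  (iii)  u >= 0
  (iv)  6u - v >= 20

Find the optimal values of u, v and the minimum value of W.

u = 33/7, v = 58/7, minimum W = -31

Extreme points and W = 11u - 10v:
  (13, 0) → W = 143
  (33/7, 58/7) → W = -31
  (10/3, 0) → W = 110/3

The optimum lies where u + v = 13 and 6u - v = 20.
Solving simultaneously gives u = 33/7, v = 58/7.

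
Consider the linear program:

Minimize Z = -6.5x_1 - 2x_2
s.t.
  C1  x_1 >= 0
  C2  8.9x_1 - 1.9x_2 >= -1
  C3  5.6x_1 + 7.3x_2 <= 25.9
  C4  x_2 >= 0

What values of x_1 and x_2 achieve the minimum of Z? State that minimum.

Corner points and Z = -6.5x_1 - 2x_2:
  (0, 10/19) → Z = -20/19
  (0, 0) → Z = 0
  (4191/7561, 23611/7561) → Z = -148927/15122
  (37/8, 0) → Z = -481/16

x_1 = 4.625, x_2 = 0, minimum Z = -30.0625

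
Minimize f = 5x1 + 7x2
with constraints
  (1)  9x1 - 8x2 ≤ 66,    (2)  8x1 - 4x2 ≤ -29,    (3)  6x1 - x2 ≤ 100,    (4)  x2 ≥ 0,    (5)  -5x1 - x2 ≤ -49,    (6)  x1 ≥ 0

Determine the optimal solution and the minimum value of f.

Corner points and f = 5x1 + 7x2:
  (429/16, 487/8) → f = 8963/16
  (167/28, 537/28) → f = 2297/14
  (0, 49) → f = 343
The feasible region is unbounded (it extends along (0, 1), (1, 6)), but f strictly increases along every unbounded feasible direction, so there is no improving ray and the minimum is attained at a vertex.

The optimum lies where 8x1 - 4x2 = -29 and -5x1 - x2 = -49.
Solving simultaneously gives x1 = 167/28, x2 = 537/28.

x1 = 167/28, x2 = 537/28, minimum f = 2297/14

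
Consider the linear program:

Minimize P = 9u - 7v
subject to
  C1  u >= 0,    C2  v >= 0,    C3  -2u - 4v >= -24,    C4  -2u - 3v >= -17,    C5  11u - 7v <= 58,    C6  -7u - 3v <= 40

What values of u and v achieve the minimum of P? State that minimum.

u = 0, v = 17/3, minimum P = -119/3

At the optimal vertex, u = 0 and -2u - 3v = -17.
Solving simultaneously gives u = 0, v = 17/3.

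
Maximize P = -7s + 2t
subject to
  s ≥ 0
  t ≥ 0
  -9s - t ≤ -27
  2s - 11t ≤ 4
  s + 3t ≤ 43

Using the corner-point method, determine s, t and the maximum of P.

At the optimal vertex, -9s - t = -27 and s + 3t = 43.
Solving simultaneously gives s = 19/13, t = 180/13.

s = 19/13, t = 180/13, maximum P = 227/13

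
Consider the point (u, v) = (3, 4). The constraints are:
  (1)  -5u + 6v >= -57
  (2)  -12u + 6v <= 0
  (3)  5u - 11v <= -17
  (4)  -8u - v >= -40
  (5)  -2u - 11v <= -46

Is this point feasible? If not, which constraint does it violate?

feasible

(1): 9 ≥ -57 ✓
(2): -12 ≤ 0 ✓
(3): -29 ≤ -17 ✓
(4): -28 ≥ -40 ✓
(5): -50 ≤ -46 ✓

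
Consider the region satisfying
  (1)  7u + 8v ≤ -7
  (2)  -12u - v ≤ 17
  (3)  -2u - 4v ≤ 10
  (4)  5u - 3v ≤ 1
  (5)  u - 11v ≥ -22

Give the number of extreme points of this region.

4

Intersecting each pair of boundary lines and keeping only the points that satisfy every inequality leaves:
  (-129/89, 35/89)
  (-13/61, -42/61)
  (-29/23, -43/23)
  (-1, -2)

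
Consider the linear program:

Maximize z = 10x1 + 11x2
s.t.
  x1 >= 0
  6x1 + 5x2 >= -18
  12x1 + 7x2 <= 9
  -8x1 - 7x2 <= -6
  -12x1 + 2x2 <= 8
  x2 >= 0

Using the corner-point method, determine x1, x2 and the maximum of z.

x1 = 0, x2 = 9/7, maximum z = 99/7

Vertices and z = 10x1 + 11x2:
  (0, 9/7) → z = 99/7
  (0, 6/7) → z = 66/7
  (3/4, 0) → z = 15/2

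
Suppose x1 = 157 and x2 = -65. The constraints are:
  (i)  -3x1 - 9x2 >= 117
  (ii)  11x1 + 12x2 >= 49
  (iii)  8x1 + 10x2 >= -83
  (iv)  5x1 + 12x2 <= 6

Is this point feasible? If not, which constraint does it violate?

not feasible — violates (i)

Constraint (i): -3x1 - 9x2 = 114, which is not ≥ 117. All other constraints are satisfied.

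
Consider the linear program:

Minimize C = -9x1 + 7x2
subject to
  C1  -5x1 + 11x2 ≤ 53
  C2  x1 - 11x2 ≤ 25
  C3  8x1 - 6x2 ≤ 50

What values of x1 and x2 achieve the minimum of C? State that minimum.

Corner points and C = -9x1 + 7x2:
  (-39/2, -89/22) → C = 1619/11
  (434/29, 337/29) → C = -1547/29
  (200/41, -75/41) → C = -2325/41

At the optimal vertex, x1 - 11x2 = 25 and 8x1 - 6x2 = 50.
Solving simultaneously gives x1 = 200/41, x2 = -75/41.

x1 = 200/41, x2 = -75/41, minimum C = -2325/41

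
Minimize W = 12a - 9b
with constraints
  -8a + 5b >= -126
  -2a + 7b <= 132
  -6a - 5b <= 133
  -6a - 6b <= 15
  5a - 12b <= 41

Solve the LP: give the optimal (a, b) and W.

Corner points and W = 12a - 9b:
  (771/23, 654/23) → W = 3366/23
  (1307/71, 302/71) → W = 12966/71
  (-299/18, 127/9) → W = -979/3
  (11/17, -107/34) → W = 1227/34

The optimum lies where -2a + 7b = 132 and -6a - 6b = 15.
Solving simultaneously gives a = -299/18, b = 127/9.

a = -299/18, b = 127/9, minimum W = -979/3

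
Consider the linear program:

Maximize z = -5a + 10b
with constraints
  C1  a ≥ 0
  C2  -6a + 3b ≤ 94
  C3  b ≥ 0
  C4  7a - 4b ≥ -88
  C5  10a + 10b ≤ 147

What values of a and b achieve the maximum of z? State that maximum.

a = 0, b = 147/10, maximum z = 147

The optimum lies where a = 0 and 10a + 10b = 147.
Solving simultaneously gives a = 0, b = 147/10.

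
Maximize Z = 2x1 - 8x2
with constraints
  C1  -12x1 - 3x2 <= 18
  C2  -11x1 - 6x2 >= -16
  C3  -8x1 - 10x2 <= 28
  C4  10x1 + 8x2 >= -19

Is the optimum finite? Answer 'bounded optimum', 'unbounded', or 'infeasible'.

Extreme points and Z = 2x1 - 8x2:
  (-4, 10) → Z = -88
  (-29/22, -8/11) → Z = 35/11
  (164/31, -218/31) → Z = 2072/31
  (17/18, -32/9) → Z = 91/3
The feasible region has finitely many vertices and no improving ray; the maximum is 2072/31 at (164/31, -218/31).

bounded optimum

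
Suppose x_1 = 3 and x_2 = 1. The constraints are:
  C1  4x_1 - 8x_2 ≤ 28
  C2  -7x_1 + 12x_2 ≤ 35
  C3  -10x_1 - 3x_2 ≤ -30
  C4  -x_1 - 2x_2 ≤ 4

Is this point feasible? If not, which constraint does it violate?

feasible

C1: 4 ≤ 28 ✓
C2: -9 ≤ 35 ✓
C3: -33 ≤ -30 ✓
C4: -5 ≤ 4 ✓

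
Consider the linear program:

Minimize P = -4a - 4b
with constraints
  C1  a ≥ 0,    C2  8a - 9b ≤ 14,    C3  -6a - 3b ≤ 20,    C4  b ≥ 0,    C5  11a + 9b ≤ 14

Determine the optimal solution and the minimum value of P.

Vertices and P = -4a - 4b:
  (0, 0) → P = 0
  (0, 14/9) → P = -56/9
  (14/11, 0) → P = -56/11

a = 0, b = 14/9, minimum P = -56/9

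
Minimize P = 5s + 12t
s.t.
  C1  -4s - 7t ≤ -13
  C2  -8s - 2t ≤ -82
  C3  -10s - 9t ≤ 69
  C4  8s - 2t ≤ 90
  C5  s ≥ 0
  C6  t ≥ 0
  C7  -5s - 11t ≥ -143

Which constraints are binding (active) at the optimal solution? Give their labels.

Vertices and P = 5s + 12t:
  (41/4, 0) → P = 205/4
  (308/39, 367/39) → P = 5944/39
  (45/4, 0) → P = 225/4
  (638/49, 347/49) → P = 7354/49

The minimum is at (41/4, 0). Substituting into each constraint, equality holds for C2 and C6; the remaining constraints have slack.

C2 and C6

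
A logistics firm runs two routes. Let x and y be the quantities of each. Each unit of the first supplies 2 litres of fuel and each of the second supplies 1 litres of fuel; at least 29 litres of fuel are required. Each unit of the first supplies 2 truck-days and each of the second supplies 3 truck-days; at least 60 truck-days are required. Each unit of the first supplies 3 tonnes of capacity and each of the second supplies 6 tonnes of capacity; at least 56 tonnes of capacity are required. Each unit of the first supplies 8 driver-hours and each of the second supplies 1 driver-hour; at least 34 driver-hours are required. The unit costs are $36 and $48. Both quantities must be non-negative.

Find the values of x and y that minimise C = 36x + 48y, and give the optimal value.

Vertices and C = 36x + 48y:
  (0, 34) → C = 1632
  (30, 0) → C = 1080
  (27/4, 31/2) → C = 987
  (5/6, 82/3) → C = 1342
The feasible region is unbounded (it extends along (0, 1), (1, 0)), but C strictly increases along every unbounded feasible direction, so there is no improving ray and the minimum is attained at a vertex.

x = 27/4, y = 31/2, minimum C = 987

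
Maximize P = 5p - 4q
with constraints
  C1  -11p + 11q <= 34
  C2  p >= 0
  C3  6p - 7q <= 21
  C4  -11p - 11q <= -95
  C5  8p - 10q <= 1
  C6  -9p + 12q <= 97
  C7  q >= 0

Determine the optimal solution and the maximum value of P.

p = 931/9, q = 257/3, maximum P = 1571/9

Feasible corners and P = 5p - 4q:
  (61/22, 129/22) → P = -211/22
  (659/33, 761/33) → P = 251/33
  (203/4, 81/2) → P = 367/4
  (931/9, 257/3) → P = 1571/9
  (961/198, 749/198) → P = 201/22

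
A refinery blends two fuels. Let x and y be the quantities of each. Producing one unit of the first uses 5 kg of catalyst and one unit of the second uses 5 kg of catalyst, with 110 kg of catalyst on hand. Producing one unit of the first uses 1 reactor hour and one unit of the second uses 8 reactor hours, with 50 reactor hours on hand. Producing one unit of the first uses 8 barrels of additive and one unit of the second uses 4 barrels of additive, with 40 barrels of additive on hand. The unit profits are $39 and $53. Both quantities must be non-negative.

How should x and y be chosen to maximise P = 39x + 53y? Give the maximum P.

Vertices and P = 39x + 53y:
  (0, 0) → P = 0
  (0, 25/4) → P = 1325/4
  (5, 0) → P = 195
  (2, 6) → P = 396

x = 2, y = 6, maximum P = 396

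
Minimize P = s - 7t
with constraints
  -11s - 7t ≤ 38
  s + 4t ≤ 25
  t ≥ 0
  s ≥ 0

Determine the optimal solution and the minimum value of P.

s = 0, t = 25/4, minimum P = -175/4

Corner points and P = s - 7t:
  (25, 0) → P = 25
  (0, 25/4) → P = -175/4
  (0, 0) → P = 0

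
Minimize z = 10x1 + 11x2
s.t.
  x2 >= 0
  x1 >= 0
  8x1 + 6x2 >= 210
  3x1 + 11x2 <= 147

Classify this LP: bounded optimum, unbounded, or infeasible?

bounded optimum

Feasible corners and z = 10x1 + 11x2:
  (105/4, 0) → z = 525/2
  (49, 0) → z = 490
  (102/5, 39/5) → z = 1449/5
The feasible region has finitely many vertices and no improving ray; the minimum is 525/2 at (105/4, 0).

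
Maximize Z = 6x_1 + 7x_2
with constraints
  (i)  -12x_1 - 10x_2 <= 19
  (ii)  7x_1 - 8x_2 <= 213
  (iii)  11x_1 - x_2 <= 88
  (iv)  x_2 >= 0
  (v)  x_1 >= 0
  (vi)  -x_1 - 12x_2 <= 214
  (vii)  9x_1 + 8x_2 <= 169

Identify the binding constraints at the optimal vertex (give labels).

Corner points and Z = 6x_1 + 7x_2:
  (8, 0) → Z = 48
  (9, 11) → Z = 131
  (0, 0) → Z = 0
  (0, 169/8) → Z = 1183/8

The maximum is at (0, 169/8). Substituting into each constraint, equality holds for (v) and (vii); the remaining constraints have slack.

(v) and (vii)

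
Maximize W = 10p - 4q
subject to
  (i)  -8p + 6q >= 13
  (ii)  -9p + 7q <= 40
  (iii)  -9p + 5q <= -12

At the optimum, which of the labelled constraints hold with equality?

Vertices and W = 10p - 4q:
  (149/2, 203/2) → W = 339
  (137/14, 213/14) → W = 37
  (142/9, 26) → W = 484/9

The maximum is at (149/2, 203/2). Substituting into each constraint, equality holds for (i) and (ii); the remaining constraints have slack.

(i) and (ii)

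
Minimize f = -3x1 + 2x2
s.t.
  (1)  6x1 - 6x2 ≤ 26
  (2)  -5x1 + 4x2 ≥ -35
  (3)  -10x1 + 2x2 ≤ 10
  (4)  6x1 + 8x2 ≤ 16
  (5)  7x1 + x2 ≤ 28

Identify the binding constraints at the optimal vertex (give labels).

(1) and (4)

Feasible corners and f = -3x1 + 2x2:
  (-7/3, -20/3) → f = -19/3
  (76/21, -5/7) → f = -86/7
  (-12/23, 55/23) → f = 146/23

The minimum is at (76/21, -5/7). Substituting into each constraint, equality holds for (1) and (4); the remaining constraints have slack.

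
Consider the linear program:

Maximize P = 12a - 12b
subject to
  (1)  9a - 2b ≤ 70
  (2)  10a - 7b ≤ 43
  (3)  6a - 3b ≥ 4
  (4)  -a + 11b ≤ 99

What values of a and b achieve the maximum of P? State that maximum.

a = -101/12, b = -109/6, maximum P = 117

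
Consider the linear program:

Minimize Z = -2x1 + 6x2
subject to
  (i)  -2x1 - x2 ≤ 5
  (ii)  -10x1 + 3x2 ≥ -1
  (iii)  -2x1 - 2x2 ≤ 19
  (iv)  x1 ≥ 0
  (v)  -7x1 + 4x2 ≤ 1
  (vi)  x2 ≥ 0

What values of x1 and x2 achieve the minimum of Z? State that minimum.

x1 = 1/10, x2 = 0, minimum Z = -1/5

Extreme points and Z = -2x1 + 6x2:
  (7/19, 17/19) → Z = 88/19
  (1/10, 0) → Z = -1/5
  (0, 1/4) → Z = 3/2
  (0, 0) → Z = 0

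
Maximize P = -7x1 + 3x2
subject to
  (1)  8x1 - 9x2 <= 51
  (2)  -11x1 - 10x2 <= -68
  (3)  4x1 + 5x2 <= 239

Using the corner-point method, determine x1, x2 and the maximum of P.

x1 = -410/3, x2 = 2357/15, maximum P = 21421/15

Feasible corners and P = -7x1 + 3x2:
  (1122/179, -17/179) → P = -7905/179
  (1203/38, 427/19) → P = -5859/38
  (-410/3, 2357/15) → P = 21421/15

At the optimal vertex, -11x1 - 10x2 = -68 and 4x1 + 5x2 = 239.
Solving simultaneously gives x1 = -410/3, x2 = 2357/15.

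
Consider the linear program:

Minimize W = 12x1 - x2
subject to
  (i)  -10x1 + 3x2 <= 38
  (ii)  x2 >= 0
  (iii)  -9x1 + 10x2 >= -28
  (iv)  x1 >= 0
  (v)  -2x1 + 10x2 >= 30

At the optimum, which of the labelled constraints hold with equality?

Corner points and W = 12x1 - x2:
  (0, 38/3) → W = -38/3
  (58/7, 163/35) → W = 3317/35
  (0, 3) → W = -3
The feasible region is unbounded (it extends along (10, 9), (3, 10)), but W strictly increases along every unbounded feasible direction, so there is no improving ray and the minimum is attained at a vertex.

The minimum is at (0, 38/3). Substituting into each constraint, equality holds for (i) and (iv); the remaining constraints have slack.

(i) and (iv)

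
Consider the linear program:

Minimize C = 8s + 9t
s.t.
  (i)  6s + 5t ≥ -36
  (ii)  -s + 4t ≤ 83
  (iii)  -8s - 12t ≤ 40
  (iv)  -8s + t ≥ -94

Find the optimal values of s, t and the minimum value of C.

Vertices and C = 8s + 9t:
  (-559/29, 462/29) → C = -314/29
  (-29/4, 3/2) → C = -89/2
  (459/31, 758/31) → C = 10494/31
  (136/13, -134/13) → C = -118/13

The binding constraints are 6s + 5t = -36 and -8s - 12t = 40.
Solving simultaneously gives s = -29/4, t = 3/2.

s = -29/4, t = 3/2, minimum C = -89/2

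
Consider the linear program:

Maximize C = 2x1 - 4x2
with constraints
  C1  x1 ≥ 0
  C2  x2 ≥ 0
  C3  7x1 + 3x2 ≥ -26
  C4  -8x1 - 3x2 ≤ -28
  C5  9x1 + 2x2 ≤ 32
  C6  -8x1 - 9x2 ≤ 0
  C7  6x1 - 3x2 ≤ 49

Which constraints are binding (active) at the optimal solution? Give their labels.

C2 and C5

Extreme points and C = 2x1 - 4x2:
  (0, 28/3) → C = -112/3
  (0, 16) → C = -64
  (7/2, 0) → C = 7
  (32/9, 0) → C = 64/9

The maximum is at (32/9, 0). Substituting into each constraint, equality holds for C2 and C5; the remaining constraints have slack.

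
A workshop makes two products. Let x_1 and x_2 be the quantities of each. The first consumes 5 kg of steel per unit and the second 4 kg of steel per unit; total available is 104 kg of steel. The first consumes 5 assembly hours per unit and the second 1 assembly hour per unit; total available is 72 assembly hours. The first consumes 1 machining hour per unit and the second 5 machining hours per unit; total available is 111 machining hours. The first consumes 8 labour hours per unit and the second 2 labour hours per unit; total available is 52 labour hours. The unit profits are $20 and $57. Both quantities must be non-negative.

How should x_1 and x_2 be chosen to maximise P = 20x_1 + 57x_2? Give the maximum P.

Corner points and P = 20x_1 + 57x_2:
  (0, 0) → P = 0
  (0, 111/5) → P = 6327/5
  (13/2, 0) → P = 130
  (1, 22) → P = 1274

At the optimal vertex, x_1 + 5x_2 = 111 and 8x_1 + 2x_2 = 52.
Solving simultaneously gives x_1 = 1, x_2 = 22.

x_1 = 1, x_2 = 22, maximum P = 1274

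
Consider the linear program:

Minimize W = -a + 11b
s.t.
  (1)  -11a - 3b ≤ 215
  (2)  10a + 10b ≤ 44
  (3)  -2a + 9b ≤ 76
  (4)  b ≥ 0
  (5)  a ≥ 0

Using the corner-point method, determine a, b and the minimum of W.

Vertices and W = -a + 11b:
  (22/5, 0) → W = -22/5
  (0, 22/5) → W = 242/5
  (0, 0) → W = 0

At the optimal vertex, 10a + 10b = 44 and b = 0.
Solving simultaneously gives a = 22/5, b = 0.

a = 22/5, b = 0, minimum W = -22/5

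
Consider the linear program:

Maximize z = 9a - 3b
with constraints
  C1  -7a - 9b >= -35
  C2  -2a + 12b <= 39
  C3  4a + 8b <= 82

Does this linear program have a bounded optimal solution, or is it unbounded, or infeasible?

From the feasible point (23/34, 343/102), moving in the direction (9, -7) keeps every constraint satisfied while z increases without bound.

unbounded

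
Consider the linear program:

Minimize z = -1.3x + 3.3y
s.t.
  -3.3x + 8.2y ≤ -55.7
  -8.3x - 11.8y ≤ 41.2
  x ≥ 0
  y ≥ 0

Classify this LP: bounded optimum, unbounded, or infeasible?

From the feasible point (557/33, 0), moving in the direction (1, 0) keeps every constraint satisfied while z decreases without bound.

unbounded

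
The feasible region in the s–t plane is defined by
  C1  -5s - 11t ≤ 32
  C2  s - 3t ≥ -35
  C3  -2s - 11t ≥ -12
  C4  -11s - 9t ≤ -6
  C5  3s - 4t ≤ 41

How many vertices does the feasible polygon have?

Pairwise boundary intersections that survive every other constraint:
  (177/38, -191/38)
  (323/53, -301/53)
  (-42/103, 120/103)
  (499/41, -46/41)

4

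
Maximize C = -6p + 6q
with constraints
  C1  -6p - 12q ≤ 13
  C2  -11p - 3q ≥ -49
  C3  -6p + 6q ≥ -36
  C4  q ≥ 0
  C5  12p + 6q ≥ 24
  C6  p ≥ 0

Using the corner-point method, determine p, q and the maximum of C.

At the optimal vertex, -11p - 3q = -49 and p = 0.
Solving simultaneously gives p = 0, q = 49/3.

p = 0, q = 49/3, maximum C = 98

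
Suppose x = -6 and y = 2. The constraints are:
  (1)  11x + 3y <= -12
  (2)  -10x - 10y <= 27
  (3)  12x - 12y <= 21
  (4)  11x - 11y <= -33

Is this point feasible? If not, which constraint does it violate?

not feasible — violates (2)

Constraint (2): -10x - 10y = 40, which is not ≤ 27. All other constraints are satisfied.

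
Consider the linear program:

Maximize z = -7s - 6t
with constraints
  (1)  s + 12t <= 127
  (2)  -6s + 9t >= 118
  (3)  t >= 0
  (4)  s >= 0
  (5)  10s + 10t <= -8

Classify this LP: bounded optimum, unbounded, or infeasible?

infeasible

The boundaries s + 12t = 127 and 10s + 10t = -8 meet at (-683/55, 639/55), but that point violates s ≥ 0. Every candidate vertex is excluded by some other constraint, so the feasible region is empty.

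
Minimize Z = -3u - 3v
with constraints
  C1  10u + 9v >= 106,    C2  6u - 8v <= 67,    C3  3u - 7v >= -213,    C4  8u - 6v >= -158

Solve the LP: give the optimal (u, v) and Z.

u = 2173/18, v = 493/6, minimum Z = -1826/3

Corner points and Z = -3u - 3v:
  (1451/134, -17/67) → Z = -4251/134
  (-131/22, 607/33) → Z = -821/22
  (2173/18, 493/6) → Z = -1826/3
  (86/19, 615/19) → Z = -2103/19

The optimum lies where 6u - 8v = 67 and 3u - 7v = -213.
Solving simultaneously gives u = 2173/18, v = 493/6.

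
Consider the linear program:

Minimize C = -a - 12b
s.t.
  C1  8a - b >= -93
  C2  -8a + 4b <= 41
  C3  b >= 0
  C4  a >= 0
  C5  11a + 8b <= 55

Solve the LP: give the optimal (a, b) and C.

a = 0, b = 55/8, minimum C = -165/2

Vertices and C = -a - 12b:
  (0, 0) → C = 0
  (5, 0) → C = -5
  (0, 55/8) → C = -165/2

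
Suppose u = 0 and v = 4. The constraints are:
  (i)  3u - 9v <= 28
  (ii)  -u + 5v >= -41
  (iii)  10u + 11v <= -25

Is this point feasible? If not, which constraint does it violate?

Constraint (iii): 10u + 11v = 44, which is not ≤ -25. All other constraints are satisfied.

not feasible — violates (iii)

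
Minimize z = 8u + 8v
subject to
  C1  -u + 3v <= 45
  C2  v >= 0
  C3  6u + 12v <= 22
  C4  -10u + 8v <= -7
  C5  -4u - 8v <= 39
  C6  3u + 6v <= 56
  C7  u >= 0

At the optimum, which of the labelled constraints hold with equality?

C2 and C4

Feasible corners and z = 8u + 8v:
  (11/3, 0) → z = 88/3
  (7/10, 0) → z = 28/5
  (65/42, 89/84) → z = 146/7

The minimum is at (7/10, 0). Substituting into each constraint, equality holds for C2 and C4; the remaining constraints have slack.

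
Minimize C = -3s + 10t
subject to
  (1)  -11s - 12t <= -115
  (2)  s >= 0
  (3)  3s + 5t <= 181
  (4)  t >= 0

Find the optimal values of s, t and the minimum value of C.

s = 181/3, t = 0, minimum C = -181

Extreme points and C = -3s + 10t:
  (0, 115/12) → C = 575/6
  (115/11, 0) → C = -345/11
  (0, 181/5) → C = 362
  (181/3, 0) → C = -181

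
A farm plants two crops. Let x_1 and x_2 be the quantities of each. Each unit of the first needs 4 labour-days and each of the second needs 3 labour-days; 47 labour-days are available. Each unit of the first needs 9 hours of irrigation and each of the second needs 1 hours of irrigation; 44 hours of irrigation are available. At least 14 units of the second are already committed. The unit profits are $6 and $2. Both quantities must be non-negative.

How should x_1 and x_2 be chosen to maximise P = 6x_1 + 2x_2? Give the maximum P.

x_1 = 5/4, x_2 = 14, maximum P = 71/2

Extreme points and P = 6x_1 + 2x_2:
  (0, 47/3) → P = 94/3
  (0, 14) → P = 28
  (5/4, 14) → P = 71/2

The optimum lies where 4x_1 + 3x_2 = 47 and x_2 = 14.
Solving simultaneously gives x_1 = 5/4, x_2 = 14.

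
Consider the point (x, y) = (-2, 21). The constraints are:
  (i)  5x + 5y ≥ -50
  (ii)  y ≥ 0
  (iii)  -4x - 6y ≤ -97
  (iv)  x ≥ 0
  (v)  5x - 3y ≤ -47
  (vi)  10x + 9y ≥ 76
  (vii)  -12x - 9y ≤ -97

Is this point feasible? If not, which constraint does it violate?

Constraint (iv): x = -2, which is not ≥ 0. All other constraints are satisfied.

not feasible — violates (iv)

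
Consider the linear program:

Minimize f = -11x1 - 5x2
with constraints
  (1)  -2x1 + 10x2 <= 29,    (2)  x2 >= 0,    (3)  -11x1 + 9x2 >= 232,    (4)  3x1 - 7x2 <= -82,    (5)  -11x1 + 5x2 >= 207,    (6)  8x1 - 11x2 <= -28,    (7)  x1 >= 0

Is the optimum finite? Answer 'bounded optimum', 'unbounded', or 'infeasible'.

The boundaries -11x1 + 5x2 = 207 and x1 = 0 meet at (0, 207/5), but that point violates -2x1 + 10x2 ≤ 29. Every candidate vertex is excluded by some other constraint, so the feasible region is empty.

infeasible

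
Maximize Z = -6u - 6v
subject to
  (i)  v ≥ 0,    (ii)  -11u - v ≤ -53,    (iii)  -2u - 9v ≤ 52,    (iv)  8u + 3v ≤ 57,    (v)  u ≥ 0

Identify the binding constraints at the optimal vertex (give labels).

Extreme points and Z = -6u - 6v:
  (53/11, 0) → Z = -318/11
  (57/8, 0) → Z = -171/4
  (102/25, 203/25) → Z = -366/5

The maximum is at (53/11, 0). Substituting into each constraint, equality holds for (i) and (ii); the remaining constraints have slack.

(i) and (ii)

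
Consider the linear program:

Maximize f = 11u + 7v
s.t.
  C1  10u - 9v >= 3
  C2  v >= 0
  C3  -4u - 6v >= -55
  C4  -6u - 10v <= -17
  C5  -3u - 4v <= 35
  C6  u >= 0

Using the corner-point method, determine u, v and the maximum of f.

u = 55/4, v = 0, maximum f = 605/4

Feasible corners and f = 11u + 7v:
  (171/32, 269/48) → f = 9409/96
  (183/154, 76/77) → f = 3077/154
  (55/4, 0) → f = 605/4
  (17/6, 0) → f = 187/6

At the optimal vertex, v = 0 and -4u - 6v = -55.
Solving simultaneously gives u = 55/4, v = 0.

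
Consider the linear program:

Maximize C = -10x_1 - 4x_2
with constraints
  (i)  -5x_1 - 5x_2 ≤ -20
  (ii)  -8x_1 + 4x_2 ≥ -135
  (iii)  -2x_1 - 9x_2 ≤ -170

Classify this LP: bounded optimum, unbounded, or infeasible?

unbounded

From the feasible point (-134/7, 162/7), moving in the direction (-5, 5) keeps every constraint satisfied while C increases without bound.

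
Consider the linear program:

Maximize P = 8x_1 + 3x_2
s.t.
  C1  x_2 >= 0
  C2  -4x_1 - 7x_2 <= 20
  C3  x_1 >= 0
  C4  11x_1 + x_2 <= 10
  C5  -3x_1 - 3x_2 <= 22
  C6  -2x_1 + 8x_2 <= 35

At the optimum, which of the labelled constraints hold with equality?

Extreme points and P = 8x_1 + 3x_2:
  (0, 0) → P = 0
  (10/11, 0) → P = 80/11
  (0, 35/8) → P = 105/8
  (1/2, 9/2) → P = 35/2

The maximum is at (1/2, 9/2). Substituting into each constraint, equality holds for C4 and C6; the remaining constraints have slack.

C4 and C6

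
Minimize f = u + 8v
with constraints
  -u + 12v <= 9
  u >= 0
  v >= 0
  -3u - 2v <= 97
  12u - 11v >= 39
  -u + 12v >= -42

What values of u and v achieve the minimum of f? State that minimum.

Feasible corners and f = u + 8v:
  (81/19, 21/19) → f = 249/19
  (13/4, 0) → f = 13/4
  (42, 0) → f = 42
The feasible region is unbounded (it extends along (12, 1)), but f strictly increases along every unbounded feasible direction, so there is no improving ray and the minimum is attained at a vertex.

u = 13/4, v = 0, minimum f = 13/4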